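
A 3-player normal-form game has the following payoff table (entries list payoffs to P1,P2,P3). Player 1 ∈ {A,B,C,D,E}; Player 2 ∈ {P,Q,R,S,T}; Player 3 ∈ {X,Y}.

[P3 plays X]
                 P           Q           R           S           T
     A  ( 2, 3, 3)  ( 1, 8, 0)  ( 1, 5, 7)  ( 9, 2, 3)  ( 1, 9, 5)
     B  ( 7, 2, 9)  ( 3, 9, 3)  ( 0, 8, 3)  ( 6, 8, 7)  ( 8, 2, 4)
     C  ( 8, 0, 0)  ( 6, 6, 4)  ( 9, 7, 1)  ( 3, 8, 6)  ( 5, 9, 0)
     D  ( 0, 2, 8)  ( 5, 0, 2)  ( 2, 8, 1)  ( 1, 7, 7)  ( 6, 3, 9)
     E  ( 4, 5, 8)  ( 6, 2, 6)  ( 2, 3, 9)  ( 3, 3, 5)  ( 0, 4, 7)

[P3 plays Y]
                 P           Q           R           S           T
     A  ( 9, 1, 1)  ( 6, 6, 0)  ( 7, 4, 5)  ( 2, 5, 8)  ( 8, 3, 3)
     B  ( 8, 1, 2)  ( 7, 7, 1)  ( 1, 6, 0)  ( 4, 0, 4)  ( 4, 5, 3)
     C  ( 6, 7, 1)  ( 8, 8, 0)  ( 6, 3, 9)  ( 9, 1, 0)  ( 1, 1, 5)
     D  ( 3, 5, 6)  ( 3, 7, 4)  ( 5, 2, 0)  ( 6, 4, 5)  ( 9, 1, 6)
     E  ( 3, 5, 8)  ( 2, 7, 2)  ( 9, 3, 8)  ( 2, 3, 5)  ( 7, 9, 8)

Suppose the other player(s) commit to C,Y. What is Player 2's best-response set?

u_2(P vs C,Y) = 7
u_2(Q vs C,Y) = 8
u_2(R vs C,Y) = 3
u_2(S vs C,Y) = 1
u_2(T vs C,Y) = 1
max payoff 8 at {Q}

BR_2 = {Q}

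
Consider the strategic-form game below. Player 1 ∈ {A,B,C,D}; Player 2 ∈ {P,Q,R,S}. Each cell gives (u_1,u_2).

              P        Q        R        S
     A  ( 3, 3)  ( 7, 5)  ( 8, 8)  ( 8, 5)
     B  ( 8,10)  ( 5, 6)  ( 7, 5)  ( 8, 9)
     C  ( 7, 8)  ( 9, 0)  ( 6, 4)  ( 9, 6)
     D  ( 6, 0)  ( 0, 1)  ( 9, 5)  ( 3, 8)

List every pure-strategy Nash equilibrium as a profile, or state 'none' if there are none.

(A,P): not NE [P1→B gives 8>3; P2→R gives 8>3]
(A,Q): not NE [P1→C gives 9>7; P2→R gives 8>5]
(A,R): not NE [P1→D gives 9>8]
(A,S): not NE [P1→C gives 9>8; P2→R gives 8>5]
(B,P): NE
(B,Q): not NE [P1→C gives 9>5; P2→P gives 10>6]
(B,R): not NE [P1→D gives 9>7; P2→P gives 10>5]
(B,S): not NE [P1→C gives 9>8; P2→P gives 10>9]
(C,P): not NE [P1→B gives 8>7]
(C,Q): not NE [P2→P gives 8>0]
(C,R): not NE [P1→D gives 9>6; P2→P gives 8>4]
(C,S): not NE [P2→P gives 8>6]
(D,P): not NE [P1→B gives 8>6; P2→S gives 8>0]
(D,Q): not NE [P1→C gives 9>0; P2→S gives 8>1]
(D,R): not NE [P2→S gives 8>5]
(D,S): not NE [P1→C gives 9>3]

Nash profiles: (B,P)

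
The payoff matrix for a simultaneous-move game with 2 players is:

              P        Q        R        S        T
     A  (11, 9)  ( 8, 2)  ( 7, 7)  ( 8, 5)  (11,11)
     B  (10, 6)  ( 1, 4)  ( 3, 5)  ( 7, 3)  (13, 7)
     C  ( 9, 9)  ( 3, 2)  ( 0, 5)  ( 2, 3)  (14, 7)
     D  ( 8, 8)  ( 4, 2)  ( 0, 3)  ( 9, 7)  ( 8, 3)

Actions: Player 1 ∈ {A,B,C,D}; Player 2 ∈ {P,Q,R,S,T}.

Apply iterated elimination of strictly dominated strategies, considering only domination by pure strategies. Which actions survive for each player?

P2 drop Q (P beats it: A:9>2 B:6>4 C:9>2 D:8>2)
P2 drop R (P beats it: A:9>7 B:6>5 C:9>5 D:8>3)
P2 drop S (P beats it: A:9>5 B:6>3 C:9>3 D:8>7)
P1 drop D (A beats it: P:11>8 T:11>8)
P1→{A,B,C} P2→{P,T}

IESDS → P1:{A,B,C} P2:{P,T}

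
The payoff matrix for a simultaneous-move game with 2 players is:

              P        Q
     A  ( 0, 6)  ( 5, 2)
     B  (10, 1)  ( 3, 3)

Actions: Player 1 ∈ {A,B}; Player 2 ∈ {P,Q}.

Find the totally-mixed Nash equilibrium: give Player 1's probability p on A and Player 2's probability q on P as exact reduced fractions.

(p,q) = (1/3, 1/6)

P1 indiff ⇒ q·0+(1-q)·5 = q·10+(1-q)·3 ⇒ q(-10) = (1-q)(-2) ⇒ q = 1/6
P2 indiff ⇒ p·6+(1-p)·1 = p·2+(1-p)·3 ⇒ p(4) = (1-p)(2) ⇒ p = 1/3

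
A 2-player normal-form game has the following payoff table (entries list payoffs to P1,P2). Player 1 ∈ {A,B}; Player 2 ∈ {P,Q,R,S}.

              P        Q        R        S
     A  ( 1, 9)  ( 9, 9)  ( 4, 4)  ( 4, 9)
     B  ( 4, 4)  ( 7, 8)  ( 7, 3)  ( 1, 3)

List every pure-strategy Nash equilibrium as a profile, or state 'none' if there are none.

(A,P): not NE [P1→B gives 4>1]
(A,Q): NE
(A,R): not NE [P1→B gives 7>4; P2→S gives 9>4]
(A,S): NE
(B,P): not NE [P2→Q gives 8>4]
(B,Q): not NE [P1→A gives 9>7]
(B,R): not NE [P2→Q gives 8>3]
(B,S): not NE [P1→A gives 4>1; P2→Q gives 8>3]

Nash profiles: (A,Q), (A,S)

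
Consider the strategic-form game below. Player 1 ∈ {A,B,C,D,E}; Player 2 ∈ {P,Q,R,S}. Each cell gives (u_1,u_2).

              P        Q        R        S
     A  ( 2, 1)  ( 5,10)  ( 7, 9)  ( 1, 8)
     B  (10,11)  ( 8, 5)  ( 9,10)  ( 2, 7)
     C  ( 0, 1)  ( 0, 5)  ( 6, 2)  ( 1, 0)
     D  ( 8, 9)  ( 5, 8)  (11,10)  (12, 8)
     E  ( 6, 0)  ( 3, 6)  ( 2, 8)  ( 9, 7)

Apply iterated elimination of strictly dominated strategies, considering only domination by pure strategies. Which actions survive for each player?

Survivors P1:{B,D} P2:{P,R}

P1 drop A (B beats it: P:10>2 Q:8>5 R:9>7 S:2>1)
P1 drop C (B beats it: P:10>0 Q:8>0 R:9>6 S:2>1)
P1 drop E (D beats it: P:8>6 Q:5>3 R:11>2 S:12>9)
P2 drop Q (P beats it: B:11>5 D:9>8)
P2 drop S (P beats it: B:11>7 D:9>8)
P1→{B,D} P2→{P,R}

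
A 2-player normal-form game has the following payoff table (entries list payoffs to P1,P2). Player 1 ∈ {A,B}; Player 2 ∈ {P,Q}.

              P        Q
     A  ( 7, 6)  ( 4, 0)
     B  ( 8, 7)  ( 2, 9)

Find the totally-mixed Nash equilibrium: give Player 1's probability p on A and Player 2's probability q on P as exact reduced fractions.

P1 indiff ⇒ q·7+(1-q)·4 = q·8+(1-q)·2 ⇒ q(-1) = (1-q)(-2) ⇒ q = 2/3
P2 indiff ⇒ p·6+(1-p)·7 = p·0+(1-p)·9 ⇒ p(6) = (1-p)(2) ⇒ p = 1/4

p=1/4, q=2/3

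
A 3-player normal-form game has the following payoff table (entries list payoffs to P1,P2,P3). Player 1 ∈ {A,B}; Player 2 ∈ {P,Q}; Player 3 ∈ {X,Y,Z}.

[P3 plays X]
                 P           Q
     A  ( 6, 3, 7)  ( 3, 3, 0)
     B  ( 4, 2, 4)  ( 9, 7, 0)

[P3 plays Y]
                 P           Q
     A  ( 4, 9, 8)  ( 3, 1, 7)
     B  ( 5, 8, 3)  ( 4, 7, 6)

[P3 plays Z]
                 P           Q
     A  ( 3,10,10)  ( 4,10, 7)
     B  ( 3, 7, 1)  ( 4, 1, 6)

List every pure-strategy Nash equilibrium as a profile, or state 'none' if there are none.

(A,P,X): not NE [P3→Z gives 10>7]
(A,P,Y): not NE [P1→B gives 5>4; P3→Z gives 10>8]
(A,P,Z): NE
(A,Q,X): not NE [P1→B gives 9>3; P3→Z gives 7>0]
(A,Q,Y): not NE [P1→B gives 4>3; P2→P gives 9>1]
(A,Q,Z): NE
(B,P,X): not NE [P1→A gives 6>4; P2→Q gives 7>2]
(B,P,Y): not NE [P3→X gives 4>3]
(B,P,Z): not NE [P3→X gives 4>1]
(B,Q,X): not NE [P3→Z gives 6>0]
(B,Q,Y): not NE [P2→P gives 8>7]
(B,Q,Z): not NE [P2→P gives 7>1]

PSNE = {(A,P,Z), (A,Q,Z)}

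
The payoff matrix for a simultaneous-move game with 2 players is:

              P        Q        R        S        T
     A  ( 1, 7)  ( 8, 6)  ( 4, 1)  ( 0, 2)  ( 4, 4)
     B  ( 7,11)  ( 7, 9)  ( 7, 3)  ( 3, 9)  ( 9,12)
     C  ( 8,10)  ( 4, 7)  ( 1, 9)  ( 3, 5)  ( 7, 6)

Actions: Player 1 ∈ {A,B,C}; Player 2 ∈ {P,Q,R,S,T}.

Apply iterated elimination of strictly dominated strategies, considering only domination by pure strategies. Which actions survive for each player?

IESDS → P1:{B,C} P2:{P,T}

P2 drop Q (P beats it: A:7>6 B:11>9 C:10>7)
P1 drop A (B beats it: P:7>1 R:7>4 S:3>0 T:9>4)
P2 drop R (P beats it: B:11>3 C:10>9)
P2 drop S (P beats it: B:11>9 C:10>5)
P1→{B,C} P2→{P,T}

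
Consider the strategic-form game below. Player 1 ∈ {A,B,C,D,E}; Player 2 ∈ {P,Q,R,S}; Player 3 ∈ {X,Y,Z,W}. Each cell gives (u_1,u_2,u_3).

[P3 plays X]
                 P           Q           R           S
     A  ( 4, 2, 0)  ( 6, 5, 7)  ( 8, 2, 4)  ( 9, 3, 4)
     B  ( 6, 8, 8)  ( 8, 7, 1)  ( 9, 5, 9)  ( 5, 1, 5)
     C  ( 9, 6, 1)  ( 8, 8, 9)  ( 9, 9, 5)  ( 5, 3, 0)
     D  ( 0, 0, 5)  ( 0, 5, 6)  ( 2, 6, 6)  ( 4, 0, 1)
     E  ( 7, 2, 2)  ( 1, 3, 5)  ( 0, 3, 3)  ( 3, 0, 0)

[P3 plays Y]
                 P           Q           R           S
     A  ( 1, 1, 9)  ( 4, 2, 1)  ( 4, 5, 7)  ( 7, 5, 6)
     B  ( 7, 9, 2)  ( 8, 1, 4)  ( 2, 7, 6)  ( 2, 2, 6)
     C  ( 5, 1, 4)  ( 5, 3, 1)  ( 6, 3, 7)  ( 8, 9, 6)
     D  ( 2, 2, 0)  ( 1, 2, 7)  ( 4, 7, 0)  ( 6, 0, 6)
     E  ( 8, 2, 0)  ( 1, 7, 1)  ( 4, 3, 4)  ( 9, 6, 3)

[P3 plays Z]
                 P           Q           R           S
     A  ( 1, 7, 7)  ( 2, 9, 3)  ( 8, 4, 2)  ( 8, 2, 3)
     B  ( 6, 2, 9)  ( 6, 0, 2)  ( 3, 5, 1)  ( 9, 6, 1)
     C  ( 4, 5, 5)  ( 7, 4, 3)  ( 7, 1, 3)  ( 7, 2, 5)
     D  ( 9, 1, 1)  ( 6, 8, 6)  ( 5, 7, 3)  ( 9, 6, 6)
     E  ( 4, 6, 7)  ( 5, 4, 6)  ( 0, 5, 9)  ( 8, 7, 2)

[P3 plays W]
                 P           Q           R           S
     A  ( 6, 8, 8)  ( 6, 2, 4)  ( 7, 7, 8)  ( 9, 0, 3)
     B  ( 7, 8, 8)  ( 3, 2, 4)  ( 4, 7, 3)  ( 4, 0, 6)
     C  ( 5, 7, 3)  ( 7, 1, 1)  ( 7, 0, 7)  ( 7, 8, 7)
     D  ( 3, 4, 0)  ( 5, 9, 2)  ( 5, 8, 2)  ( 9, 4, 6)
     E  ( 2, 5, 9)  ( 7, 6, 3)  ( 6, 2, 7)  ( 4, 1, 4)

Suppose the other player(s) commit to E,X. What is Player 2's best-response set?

u_2(P vs E,X) = 2
u_2(Q vs E,X) = 3
u_2(R vs E,X) = 3
u_2(S vs E,X) = 0
max payoff 3 at {Q,R}

P2 best: {Q,R}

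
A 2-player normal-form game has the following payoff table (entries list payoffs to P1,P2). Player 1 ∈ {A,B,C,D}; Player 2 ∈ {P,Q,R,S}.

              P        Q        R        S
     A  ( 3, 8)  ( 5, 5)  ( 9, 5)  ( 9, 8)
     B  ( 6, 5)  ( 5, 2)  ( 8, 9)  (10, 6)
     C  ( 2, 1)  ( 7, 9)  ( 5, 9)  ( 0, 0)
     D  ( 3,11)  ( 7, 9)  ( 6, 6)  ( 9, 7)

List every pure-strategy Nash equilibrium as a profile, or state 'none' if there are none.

Nash profiles: (C,Q)

(A,P): not NE [P1→B gives 6>3]
(A,Q): not NE [P1→D gives 7>5; P2→S gives 8>5]
(A,R): not NE [P2→S gives 8>5]
(A,S): not NE [P1→B gives 10>9]
(B,P): not NE [P2→R gives 9>5]
(B,Q): not NE [P1→D gives 7>5; P2→R gives 9>2]
(B,R): not NE [P1→A gives 9>8]
(B,S): not NE [P2→R gives 9>6]
(C,P): not NE [P1→B gives 6>2; P2→R gives 9>1]
(C,Q): NE
(C,R): not NE [P1→A gives 9>5]
(C,S): not NE [P1→B gives 10>0; P2→R gives 9>0]
(D,P): not NE [P1→B gives 6>3]
(D,Q): not NE [P2→P gives 11>9]
(D,R): not NE [P1→A gives 9>6; P2→P gives 11>6]
(D,S): not NE [P1→B gives 10>9; P2→P gives 11>7]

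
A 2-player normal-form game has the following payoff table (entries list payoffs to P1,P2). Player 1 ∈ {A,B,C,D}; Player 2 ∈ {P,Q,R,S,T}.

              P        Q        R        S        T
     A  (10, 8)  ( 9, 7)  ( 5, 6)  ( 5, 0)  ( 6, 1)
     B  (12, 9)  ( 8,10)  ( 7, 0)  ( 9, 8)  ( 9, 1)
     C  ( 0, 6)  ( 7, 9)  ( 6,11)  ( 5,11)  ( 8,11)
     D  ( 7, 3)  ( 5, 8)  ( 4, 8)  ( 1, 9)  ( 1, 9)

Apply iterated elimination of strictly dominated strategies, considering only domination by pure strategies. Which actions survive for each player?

Survivors P1:{A,B} P2:{P,Q}

P1 drop C (B beats it: P:12>0 Q:8>7 R:7>6 S:9>5 T:9>8)
P1 drop D (A beats it: P:10>7 Q:9>5 R:5>4 S:5>1 T:6>1)
P2 drop R (P beats it: A:8>6 B:9>0)
P2 drop S (P beats it: A:8>0 B:9>8)
P2 drop T (P beats it: A:8>1 B:9>1)
P1→{A,B} P2→{P,Q}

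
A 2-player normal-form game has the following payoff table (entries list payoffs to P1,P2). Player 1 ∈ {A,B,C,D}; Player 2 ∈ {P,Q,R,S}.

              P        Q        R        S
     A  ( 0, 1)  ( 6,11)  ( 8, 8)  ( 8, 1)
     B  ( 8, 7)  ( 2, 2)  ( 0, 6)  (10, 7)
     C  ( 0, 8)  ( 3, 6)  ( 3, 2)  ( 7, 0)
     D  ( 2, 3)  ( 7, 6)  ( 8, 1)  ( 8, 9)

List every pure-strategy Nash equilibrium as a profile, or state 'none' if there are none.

(A,P): not NE [P1→B gives 8>0; P2→Q gives 11>1]
(A,Q): not NE [P1→D gives 7>6]
(A,R): not NE [P2→Q gives 11>8]
(A,S): not NE [P1→B gives 10>8; P2→Q gives 11>1]
(B,P): NE
(B,Q): not NE [P1→D gives 7>2; P2→S gives 7>2]
(B,R): not NE [P1→D gives 8>0; P2→S gives 7>6]
(B,S): NE
(C,P): not NE [P1→B gives 8>0]
(C,Q): not NE [P1→D gives 7>3; P2→P gives 8>6]
(C,R): not NE [P1→D gives 8>3; P2→P gives 8>2]
(C,S): not NE [P1→B gives 10>7; P2→P gives 8>0]
(D,P): not NE [P1→B gives 8>2; P2→S gives 9>3]
(D,Q): not NE [P2→S gives 9>6]
(D,R): not NE [P2→S gives 9>1]
(D,S): not NE [P1→B gives 10>8]

PSNE = {(B,P), (B,S)}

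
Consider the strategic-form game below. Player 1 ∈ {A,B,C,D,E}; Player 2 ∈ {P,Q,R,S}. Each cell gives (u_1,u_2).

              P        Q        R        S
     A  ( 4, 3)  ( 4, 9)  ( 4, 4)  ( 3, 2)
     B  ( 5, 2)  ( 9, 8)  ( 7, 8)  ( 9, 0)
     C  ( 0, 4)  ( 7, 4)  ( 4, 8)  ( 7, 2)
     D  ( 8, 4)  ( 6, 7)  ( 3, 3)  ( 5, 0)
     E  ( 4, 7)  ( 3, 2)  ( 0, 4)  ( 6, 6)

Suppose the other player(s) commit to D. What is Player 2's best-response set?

u_2(P vs D) = 4
u_2(Q vs D) = 7
u_2(R vs D) = 3
u_2(S vs D) = 0
max payoff 7 at {Q}

P2 best: {Q}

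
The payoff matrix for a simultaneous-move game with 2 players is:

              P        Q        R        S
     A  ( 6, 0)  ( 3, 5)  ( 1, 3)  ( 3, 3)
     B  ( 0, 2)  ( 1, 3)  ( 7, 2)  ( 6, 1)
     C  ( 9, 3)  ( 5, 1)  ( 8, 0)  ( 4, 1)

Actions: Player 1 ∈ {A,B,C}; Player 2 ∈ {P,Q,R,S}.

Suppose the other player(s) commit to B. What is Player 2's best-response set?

P2 best: {Q}

u_2(P vs B) = 2
u_2(Q vs B) = 3
u_2(R vs B) = 2
u_2(S vs B) = 1
max payoff 3 at {Q}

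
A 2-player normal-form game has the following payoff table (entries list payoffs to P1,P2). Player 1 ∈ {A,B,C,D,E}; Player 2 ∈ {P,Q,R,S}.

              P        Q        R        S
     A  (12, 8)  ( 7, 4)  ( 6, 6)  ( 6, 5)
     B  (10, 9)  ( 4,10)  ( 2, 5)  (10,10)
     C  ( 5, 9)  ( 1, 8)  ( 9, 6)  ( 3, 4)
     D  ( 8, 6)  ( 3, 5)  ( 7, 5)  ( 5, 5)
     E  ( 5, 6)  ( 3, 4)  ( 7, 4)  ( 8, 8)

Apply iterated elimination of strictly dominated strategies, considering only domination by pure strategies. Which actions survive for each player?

P2 drop R (P beats it: A:8>6 B:9>5 C:9>6 D:6>5 E:6>4)
P1 drop C (A beats it: P:12>5 Q:7>1 S:6>3)
P1 drop D (A beats it: P:12>8 Q:7>3 S:6>5)
P1 drop E (B beats it: P:10>5 Q:4>3 S:10>8)
P1→{A,B} P2→{P,Q,S}

IESDS → P1:{A,B} P2:{P,Q,S}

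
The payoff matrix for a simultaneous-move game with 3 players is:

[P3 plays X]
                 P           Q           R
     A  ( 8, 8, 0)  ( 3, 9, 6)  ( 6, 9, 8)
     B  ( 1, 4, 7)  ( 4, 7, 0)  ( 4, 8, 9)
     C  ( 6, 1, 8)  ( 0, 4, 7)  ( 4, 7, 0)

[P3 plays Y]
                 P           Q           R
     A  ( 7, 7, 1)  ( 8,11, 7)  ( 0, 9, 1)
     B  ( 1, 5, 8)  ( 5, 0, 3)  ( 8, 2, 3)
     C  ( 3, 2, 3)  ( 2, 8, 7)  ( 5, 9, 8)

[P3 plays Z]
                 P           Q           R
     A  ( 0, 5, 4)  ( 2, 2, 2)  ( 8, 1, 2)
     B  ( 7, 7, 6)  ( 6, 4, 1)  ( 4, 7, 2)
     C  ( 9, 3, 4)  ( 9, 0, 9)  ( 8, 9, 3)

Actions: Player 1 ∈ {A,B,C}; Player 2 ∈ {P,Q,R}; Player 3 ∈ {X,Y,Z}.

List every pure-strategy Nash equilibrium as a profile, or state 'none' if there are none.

NE set: (A,Q,Y), (A,R,X)

(A,P,X): not NE [P2→R gives 9>8; P3→Z gives 4>0]
(A,P,Y): not NE [P2→Q gives 11>7; P3→Z gives 4>1]
(A,P,Z): not NE [P1→C gives 9>0]
(A,Q,X): not NE [P1→B gives 4>3; P3→Y gives 7>6]
(A,Q,Y): NE
(A,Q,Z): not NE [P1→C gives 9>2; P2→P gives 5>2; P3→Y gives 7>2]
(A,R,X): NE
(A,R,Y): not NE [P1→B gives 8>0; P2→Q gives 11>9; P3→X gives 8>1]
(A,R,Z): not NE [P2→P gives 5>1; P3→X gives 8>2]
(B,P,X): not NE [P1→A gives 8>1; P2→R gives 8>4; P3→Y gives 8>7]
(B,P,Y): not NE [P1→A gives 7>1]
(B,P,Z): not NE [P1→C gives 9>7; P3→Y gives 8>6]
(B,Q,X): not NE [P2→R gives 8>7; P3→Y gives 3>0]
(B,Q,Y): not NE [P1→A gives 8>5; P2→P gives 5>0]
(B,Q,Z): not NE [P1→C gives 9>6; P2→R gives 7>4; P3→Y gives 3>1]
(B,R,X): not NE [P1→A gives 6>4]
(B,R,Y): not NE [P2→P gives 5>2; P3→X gives 9>3]
(B,R,Z): not NE [P1→C gives 8>4; P3→X gives 9>2]
(C,P,X): not NE [P1→A gives 8>6; P2→R gives 7>1]
(C,P,Y): not NE [P1→A gives 7>3; P2→R gives 9>2; P3→X gives 8>3]
(C,P,Z): not NE [P2→R gives 9>3; P3→X gives 8>4]
(C,Q,X): not NE [P1→B gives 4>0; P2→R gives 7>4; P3→Z gives 9>7]
(C,Q,Y): not NE [P1→A gives 8>2; P2→R gives 9>8; P3→Z gives 9>7]
(C,Q,Z): not NE [P2→R gives 9>0]
(C,R,X): not NE [P1→A gives 6>4; P3→Y gives 8>0]
(C,R,Y): not NE [P1→B gives 8>5]
(C,R,Z): not NE [P3→Y gives 8>3]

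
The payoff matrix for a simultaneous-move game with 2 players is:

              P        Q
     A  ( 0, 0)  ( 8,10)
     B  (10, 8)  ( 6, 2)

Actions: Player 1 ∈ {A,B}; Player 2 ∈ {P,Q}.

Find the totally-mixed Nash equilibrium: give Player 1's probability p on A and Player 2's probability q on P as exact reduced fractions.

P1 indiff ⇒ q·0+(1-q)·8 = q·10+(1-q)·6 ⇒ q(-10) = (1-q)(-2) ⇒ q = 1/6
P2 indiff ⇒ p·0+(1-p)·8 = p·10+(1-p)·2 ⇒ p(-10) = (1-p)(-6) ⇒ p = 3/8

p=3/8, q=1/6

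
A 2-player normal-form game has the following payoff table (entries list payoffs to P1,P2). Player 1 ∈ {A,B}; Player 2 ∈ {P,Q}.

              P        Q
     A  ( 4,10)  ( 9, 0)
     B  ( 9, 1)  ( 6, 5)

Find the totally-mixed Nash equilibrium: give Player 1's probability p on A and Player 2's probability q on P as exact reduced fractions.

P1 indiff ⇒ q·4+(1-q)·9 = q·9+(1-q)·6 ⇒ q(-5) = (1-q)(-3) ⇒ q = 3/8
P2 indiff ⇒ p·10+(1-p)·1 = p·0+(1-p)·5 ⇒ p(10) = (1-p)(4) ⇒ p = 2/7

p=2/7, q=3/8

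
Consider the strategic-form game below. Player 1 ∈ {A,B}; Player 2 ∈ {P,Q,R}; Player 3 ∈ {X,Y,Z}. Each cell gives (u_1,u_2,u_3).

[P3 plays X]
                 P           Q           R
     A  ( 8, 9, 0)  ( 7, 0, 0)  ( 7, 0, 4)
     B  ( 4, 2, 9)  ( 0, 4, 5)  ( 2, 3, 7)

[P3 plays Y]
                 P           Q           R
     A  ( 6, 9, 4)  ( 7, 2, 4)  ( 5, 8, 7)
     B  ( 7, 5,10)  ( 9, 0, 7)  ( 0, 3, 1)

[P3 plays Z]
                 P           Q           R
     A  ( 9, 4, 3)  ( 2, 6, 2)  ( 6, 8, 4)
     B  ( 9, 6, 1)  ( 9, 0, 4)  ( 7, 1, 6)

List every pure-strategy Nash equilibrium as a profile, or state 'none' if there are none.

Nash profiles: (B,P,Y)

(A,P,X): not NE [P3→Y gives 4>0]
(A,P,Y): not NE [P1→B gives 7>6]
(A,P,Z): not NE [P2→R gives 8>4; P3→Y gives 4>3]
(A,Q,X): not NE [P2→P gives 9>0; P3→Y gives 4>0]
(A,Q,Y): not NE [P1→B gives 9>7; P2→P gives 9>2]
(A,Q,Z): not NE [P1→B gives 9>2; P2→R gives 8>6; P3→Y gives 4>2]
(A,R,X): not NE [P2→P gives 9>0; P3→Y gives 7>4]
(A,R,Y): not NE [P2→P gives 9>8]
(A,R,Z): not NE [P1→B gives 7>6; P3→Y gives 7>4]
(B,P,X): not NE [P1→A gives 8>4; P2→Q gives 4>2; P3→Y gives 10>9]
(B,P,Y): NE
(B,P,Z): not NE [P3→Y gives 10>1]
(B,Q,X): not NE [P1→A gives 7>0; P3→Y gives 7>5]
(B,Q,Y): not NE [P2→P gives 5>0]
(B,Q,Z): not NE [P2→P gives 6>0; P3→Y gives 7>4]
(B,R,X): not NE [P1→A gives 7>2; P2→Q gives 4>3]
(B,R,Y): not NE [P1→A gives 5>0; P2→P gives 5>3; P3→X gives 7>1]
(B,R,Z): not NE [P2→P gives 6>1; P3→X gives 7>6]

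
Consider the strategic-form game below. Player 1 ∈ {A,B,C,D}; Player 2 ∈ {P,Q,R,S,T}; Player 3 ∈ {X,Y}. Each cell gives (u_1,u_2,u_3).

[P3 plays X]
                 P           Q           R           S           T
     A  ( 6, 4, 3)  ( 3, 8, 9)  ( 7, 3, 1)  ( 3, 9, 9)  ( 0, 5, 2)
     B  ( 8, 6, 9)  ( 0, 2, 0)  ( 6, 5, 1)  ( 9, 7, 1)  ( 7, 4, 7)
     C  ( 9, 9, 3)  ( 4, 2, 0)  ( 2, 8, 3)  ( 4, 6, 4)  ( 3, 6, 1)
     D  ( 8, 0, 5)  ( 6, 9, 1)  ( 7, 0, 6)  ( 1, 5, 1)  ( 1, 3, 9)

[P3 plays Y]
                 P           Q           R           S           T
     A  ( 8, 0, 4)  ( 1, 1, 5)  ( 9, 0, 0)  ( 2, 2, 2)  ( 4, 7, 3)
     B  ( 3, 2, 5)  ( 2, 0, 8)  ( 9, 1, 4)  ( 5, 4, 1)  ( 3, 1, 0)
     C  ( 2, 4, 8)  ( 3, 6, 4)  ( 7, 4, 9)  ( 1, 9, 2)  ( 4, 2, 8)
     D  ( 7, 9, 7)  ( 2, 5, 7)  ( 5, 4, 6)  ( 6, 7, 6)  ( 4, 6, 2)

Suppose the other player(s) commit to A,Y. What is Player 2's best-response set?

P2 best: {T}

u_2(P vs A,Y) = 0
u_2(Q vs A,Y) = 1
u_2(R vs A,Y) = 0
u_2(S vs A,Y) = 2
u_2(T vs A,Y) = 7
max payoff 7 at {T}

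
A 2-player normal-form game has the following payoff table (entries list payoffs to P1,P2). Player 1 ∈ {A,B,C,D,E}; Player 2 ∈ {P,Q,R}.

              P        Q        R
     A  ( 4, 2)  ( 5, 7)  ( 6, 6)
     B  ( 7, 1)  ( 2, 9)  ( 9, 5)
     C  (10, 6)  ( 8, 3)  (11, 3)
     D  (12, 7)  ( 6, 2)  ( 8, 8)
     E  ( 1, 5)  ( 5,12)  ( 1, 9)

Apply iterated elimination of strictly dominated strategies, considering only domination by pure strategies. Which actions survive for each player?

IESDS → P1:{C,D} P2:{P,R}

P1 drop A (C beats it: P:10>4 Q:8>5 R:11>6)
P1 drop B (C beats it: P:10>7 Q:8>2 R:11>9)
P1 drop E (C beats it: P:10>1 Q:8>5 R:11>1)
P2 drop Q (P beats it: C:6>3 D:7>2)
P1→{C,D} P2→{P,R}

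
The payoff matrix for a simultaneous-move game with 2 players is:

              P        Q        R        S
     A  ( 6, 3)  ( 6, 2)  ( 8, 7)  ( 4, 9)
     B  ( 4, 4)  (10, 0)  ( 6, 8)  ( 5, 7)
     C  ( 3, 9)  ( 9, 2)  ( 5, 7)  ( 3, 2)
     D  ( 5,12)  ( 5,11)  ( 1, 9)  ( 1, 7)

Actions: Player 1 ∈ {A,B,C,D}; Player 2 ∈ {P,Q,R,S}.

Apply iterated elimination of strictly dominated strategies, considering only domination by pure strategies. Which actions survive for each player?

P1 drop C (B beats it: P:4>3 Q:10>9 R:6>5 S:5>3)
P1 drop D (A beats it: P:6>5 Q:6>5 R:8>1 S:4>1)
P2 drop P (R beats it: A:7>3 B:8>4)
P2 drop Q (R beats it: A:7>2 B:8>0)
P1→{A,B} P2→{R,S}

IESDS → P1:{A,B} P2:{R,S}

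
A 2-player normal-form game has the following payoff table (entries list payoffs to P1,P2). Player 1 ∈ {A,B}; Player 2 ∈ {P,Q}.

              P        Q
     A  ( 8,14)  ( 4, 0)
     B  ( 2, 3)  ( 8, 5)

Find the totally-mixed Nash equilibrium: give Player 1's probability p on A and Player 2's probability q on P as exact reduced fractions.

P1 indiff ⇒ q·8+(1-q)·4 = q·2+(1-q)·8 ⇒ q(6) = (1-q)(4) ⇒ q = 2/5
P2 indiff ⇒ p·14+(1-p)·3 = p·0+(1-p)·5 ⇒ p(14) = (1-p)(2) ⇒ p = 1/8

p=1/8, q=2/5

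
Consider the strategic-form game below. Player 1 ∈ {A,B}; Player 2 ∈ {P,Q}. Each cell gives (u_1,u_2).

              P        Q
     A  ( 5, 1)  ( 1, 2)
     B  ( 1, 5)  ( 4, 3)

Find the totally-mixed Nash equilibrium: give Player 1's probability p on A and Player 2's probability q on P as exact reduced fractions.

p=2/3, q=3/7

P1 indiff ⇒ q·5+(1-q)·1 = q·1+(1-q)·4 ⇒ q(4) = (1-q)(3) ⇒ q = 3/7
P2 indiff ⇒ p·1+(1-p)·5 = p·2+(1-p)·3 ⇒ p(-1) = (1-p)(-2) ⇒ p = 2/3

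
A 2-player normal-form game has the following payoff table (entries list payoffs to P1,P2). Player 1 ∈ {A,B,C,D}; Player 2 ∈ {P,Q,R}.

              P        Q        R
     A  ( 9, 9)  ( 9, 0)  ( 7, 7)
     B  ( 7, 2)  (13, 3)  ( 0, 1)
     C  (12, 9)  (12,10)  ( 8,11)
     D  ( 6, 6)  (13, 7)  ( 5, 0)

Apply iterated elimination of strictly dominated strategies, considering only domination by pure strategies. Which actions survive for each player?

Remaining: P1:{B,C,D} P2:{Q,R}

P1 drop A (C beats it: P:12>9 Q:12>9 R:8>7)
P2 drop P (Q beats it: B:3>2 C:10>9 D:7>6)
P1→{B,C,D} P2→{Q,R}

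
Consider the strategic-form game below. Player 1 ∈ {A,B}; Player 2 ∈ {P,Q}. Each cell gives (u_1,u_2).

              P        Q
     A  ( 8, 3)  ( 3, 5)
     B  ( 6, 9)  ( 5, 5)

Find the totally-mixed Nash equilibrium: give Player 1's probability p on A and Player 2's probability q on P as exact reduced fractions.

P1 indiff ⇒ q·8+(1-q)·3 = q·6+(1-q)·5 ⇒ q(2) = (1-q)(2) ⇒ q = 1/2
P2 indiff ⇒ p·3+(1-p)·9 = p·5+(1-p)·5 ⇒ p(-2) = (1-p)(-4) ⇒ p = 2/3

p=2/3, q=1/2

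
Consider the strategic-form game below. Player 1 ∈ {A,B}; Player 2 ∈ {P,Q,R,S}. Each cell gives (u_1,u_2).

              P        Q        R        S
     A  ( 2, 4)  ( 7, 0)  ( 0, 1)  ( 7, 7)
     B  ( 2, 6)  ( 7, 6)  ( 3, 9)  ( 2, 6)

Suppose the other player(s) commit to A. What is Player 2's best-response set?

P2 best: {S}

u_2(P vs A) = 4
u_2(Q vs A) = 0
u_2(R vs A) = 1
u_2(S vs A) = 7
max payoff 7 at {S}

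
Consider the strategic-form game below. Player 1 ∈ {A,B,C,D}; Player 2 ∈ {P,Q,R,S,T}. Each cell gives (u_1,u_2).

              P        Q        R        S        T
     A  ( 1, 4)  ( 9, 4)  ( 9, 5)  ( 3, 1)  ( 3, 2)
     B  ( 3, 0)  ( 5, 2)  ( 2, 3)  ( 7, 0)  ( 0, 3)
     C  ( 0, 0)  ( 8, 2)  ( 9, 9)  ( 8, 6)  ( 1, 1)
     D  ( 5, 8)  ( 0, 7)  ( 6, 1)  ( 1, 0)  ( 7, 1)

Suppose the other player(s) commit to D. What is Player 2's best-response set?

argmax u_2 = {P}

u_2(P vs D) = 8
u_2(Q vs D) = 7
u_2(R vs D) = 1
u_2(S vs D) = 0
u_2(T vs D) = 1
max payoff 8 at {P}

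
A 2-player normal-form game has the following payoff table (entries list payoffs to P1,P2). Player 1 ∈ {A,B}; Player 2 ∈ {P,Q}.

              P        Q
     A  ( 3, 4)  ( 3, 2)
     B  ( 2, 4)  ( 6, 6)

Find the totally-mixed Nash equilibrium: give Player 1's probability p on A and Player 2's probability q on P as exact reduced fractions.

P1 indiff ⇒ q·3+(1-q)·3 = q·2+(1-q)·6 ⇒ q(1) = (1-q)(3) ⇒ q = 3/4
P2 indiff ⇒ p·4+(1-p)·4 = p·2+(1-p)·6 ⇒ p(2) = (1-p)(2) ⇒ p = 1/2

P1 mixes 1/2 on A; P2 mixes 3/4 on P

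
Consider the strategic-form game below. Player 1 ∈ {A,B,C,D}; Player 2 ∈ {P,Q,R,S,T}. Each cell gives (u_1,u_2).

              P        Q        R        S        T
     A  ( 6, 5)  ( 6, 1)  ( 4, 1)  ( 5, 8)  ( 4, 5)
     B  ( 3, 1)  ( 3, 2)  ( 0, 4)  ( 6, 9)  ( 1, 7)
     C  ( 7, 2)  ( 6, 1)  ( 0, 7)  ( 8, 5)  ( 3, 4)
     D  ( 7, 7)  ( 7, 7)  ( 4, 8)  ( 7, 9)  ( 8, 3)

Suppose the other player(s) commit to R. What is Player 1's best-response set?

u_1(A vs R) = 4
u_1(B vs R) = 0
u_1(C vs R) = 0
u_1(D vs R) = 4
max payoff 4 at {A,D}

P1 best: {A,D}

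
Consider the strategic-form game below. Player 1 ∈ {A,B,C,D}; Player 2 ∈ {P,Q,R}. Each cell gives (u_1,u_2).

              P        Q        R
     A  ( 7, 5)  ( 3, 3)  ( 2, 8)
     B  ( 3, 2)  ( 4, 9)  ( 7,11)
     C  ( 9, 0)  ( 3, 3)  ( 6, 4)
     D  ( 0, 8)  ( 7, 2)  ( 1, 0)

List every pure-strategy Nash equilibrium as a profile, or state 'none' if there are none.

Nash profiles: (B,R)

(A,P): not NE [P1→C gives 9>7; P2→R gives 8>5]
(A,Q): not NE [P1→D gives 7>3; P2→R gives 8>3]
(A,R): not NE [P1→B gives 7>2]
(B,P): not NE [P1→C gives 9>3; P2→R gives 11>2]
(B,Q): not NE [P1→D gives 7>4; P2→R gives 11>9]
(B,R): NE
(C,P): not NE [P2→R gives 4>0]
(C,Q): not NE [P1→D gives 7>3; P2→R gives 4>3]
(C,R): not NE [P1→B gives 7>6]
(D,P): not NE [P1→C gives 9>0]
(D,Q): not NE [P2→P gives 8>2]
(D,R): not NE [P1→B gives 7>1; P2→P gives 8>0]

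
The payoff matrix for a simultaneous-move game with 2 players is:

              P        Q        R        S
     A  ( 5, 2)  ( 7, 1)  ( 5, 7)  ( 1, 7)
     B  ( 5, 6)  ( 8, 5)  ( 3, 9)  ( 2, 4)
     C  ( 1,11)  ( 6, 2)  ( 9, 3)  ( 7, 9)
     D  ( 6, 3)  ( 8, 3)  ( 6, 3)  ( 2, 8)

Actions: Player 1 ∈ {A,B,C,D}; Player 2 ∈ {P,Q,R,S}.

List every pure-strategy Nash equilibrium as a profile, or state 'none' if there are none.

(A,P): not NE [P1→D gives 6>5; P2→S gives 7>2]
(A,Q): not NE [P1→D gives 8>7; P2→S gives 7>1]
(A,R): not NE [P1→C gives 9>5]
(A,S): not NE [P1→C gives 7>1]
(B,P): not NE [P1→D gives 6>5; P2→R gives 9>6]
(B,Q): not NE [P2→R gives 9>5]
(B,R): not NE [P1→C gives 9>3]
(B,S): not NE [P1→C gives 7>2; P2→R gives 9>4]
(C,P): not NE [P1→D gives 6>1]
(C,Q): not NE [P1→D gives 8>6; P2→P gives 11>2]
(C,R): not NE [P2→P gives 11>3]
(C,S): not NE [P2→P gives 11>9]
(D,P): not NE [P2→S gives 8>3]
(D,Q): not NE [P2→S gives 8>3]
(D,R): not NE [P1→C gives 9>6; P2→S gives 8>3]
(D,S): not NE [P1→C gives 7>2]

PSNE: ∅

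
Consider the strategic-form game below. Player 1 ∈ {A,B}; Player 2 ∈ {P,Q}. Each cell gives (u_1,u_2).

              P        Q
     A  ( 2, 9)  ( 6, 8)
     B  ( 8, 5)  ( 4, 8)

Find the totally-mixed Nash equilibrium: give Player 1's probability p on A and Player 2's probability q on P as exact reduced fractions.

P1 indiff ⇒ q·2+(1-q)·6 = q·8+(1-q)·4 ⇒ q(-6) = (1-q)(-2) ⇒ q = 1/4
P2 indiff ⇒ p·9+(1-p)·5 = p·8+(1-p)·8 ⇒ p(1) = (1-p)(3) ⇒ p = 3/4

(p,q) = (3/4, 1/4)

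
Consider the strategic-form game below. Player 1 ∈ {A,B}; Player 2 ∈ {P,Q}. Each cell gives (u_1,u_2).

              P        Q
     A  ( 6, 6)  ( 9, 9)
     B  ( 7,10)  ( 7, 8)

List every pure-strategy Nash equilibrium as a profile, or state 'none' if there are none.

(A,P): not NE [P1→B gives 7>6; P2→Q gives 9>6]
(A,Q): NE
(B,P): NE
(B,Q): not NE [P1→A gives 9>7; P2→P gives 10>8]

PSNE = {(A,Q), (B,P)}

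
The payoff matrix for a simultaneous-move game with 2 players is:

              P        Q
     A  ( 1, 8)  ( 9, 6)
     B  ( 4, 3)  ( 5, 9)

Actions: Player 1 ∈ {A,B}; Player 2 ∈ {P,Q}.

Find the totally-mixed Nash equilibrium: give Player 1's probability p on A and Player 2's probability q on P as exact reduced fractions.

(p,q) = (3/4, 4/7)

P1 indiff ⇒ q·1+(1-q)·9 = q·4+(1-q)·5 ⇒ q(-3) = (1-q)(-4) ⇒ q = 4/7
P2 indiff ⇒ p·8+(1-p)·3 = p·6+(1-p)·9 ⇒ p(2) = (1-p)(6) ⇒ p = 3/4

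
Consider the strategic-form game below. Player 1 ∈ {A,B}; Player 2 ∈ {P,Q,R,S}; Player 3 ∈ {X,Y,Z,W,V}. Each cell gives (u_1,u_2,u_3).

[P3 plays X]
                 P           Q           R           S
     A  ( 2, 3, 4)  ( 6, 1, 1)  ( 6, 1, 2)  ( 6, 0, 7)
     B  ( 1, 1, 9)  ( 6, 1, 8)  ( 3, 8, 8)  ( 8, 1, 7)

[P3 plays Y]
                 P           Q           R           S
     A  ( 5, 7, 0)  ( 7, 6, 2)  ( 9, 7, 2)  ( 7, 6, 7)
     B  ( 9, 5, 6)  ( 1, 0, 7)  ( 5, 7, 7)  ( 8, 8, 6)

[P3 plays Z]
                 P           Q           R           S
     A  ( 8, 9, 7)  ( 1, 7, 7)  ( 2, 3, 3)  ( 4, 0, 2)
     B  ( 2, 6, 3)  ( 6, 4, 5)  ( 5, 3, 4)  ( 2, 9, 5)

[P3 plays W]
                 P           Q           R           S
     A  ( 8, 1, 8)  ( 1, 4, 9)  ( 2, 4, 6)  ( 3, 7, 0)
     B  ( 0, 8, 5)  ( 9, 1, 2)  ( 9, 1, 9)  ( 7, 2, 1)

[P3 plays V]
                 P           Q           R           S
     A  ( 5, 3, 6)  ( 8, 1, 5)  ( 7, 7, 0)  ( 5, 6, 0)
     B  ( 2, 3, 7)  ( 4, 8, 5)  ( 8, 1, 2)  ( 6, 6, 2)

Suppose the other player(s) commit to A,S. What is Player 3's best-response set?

argmax u_3 = {X,Y}

u_3(X vs A,S) = 7
u_3(Y vs A,S) = 7
u_3(Z vs A,S) = 2
u_3(W vs A,S) = 0
u_3(V vs A,S) = 0
max payoff 7 at {X,Y}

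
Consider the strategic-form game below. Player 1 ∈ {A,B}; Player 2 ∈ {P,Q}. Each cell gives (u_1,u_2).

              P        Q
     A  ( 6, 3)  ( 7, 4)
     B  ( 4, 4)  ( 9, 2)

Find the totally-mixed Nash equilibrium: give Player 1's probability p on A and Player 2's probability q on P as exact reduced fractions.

(p,q) = (2/3, 1/2)

P1 indiff ⇒ q·6+(1-q)·7 = q·4+(1-q)·9 ⇒ q(2) = (1-q)(2) ⇒ q = 1/2
P2 indiff ⇒ p·3+(1-p)·4 = p·4+(1-p)·2 ⇒ p(-1) = (1-p)(-2) ⇒ p = 2/3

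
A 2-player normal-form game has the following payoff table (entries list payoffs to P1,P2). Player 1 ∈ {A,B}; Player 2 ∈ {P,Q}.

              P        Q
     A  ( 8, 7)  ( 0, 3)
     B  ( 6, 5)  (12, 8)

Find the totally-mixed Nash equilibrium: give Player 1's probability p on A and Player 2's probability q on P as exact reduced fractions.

P1 indiff ⇒ q·8+(1-q)·0 = q·6+(1-q)·12 ⇒ q(2) = (1-q)(12) ⇒ q = 6/7
P2 indiff ⇒ p·7+(1-p)·5 = p·3+(1-p)·8 ⇒ p(4) = (1-p)(3) ⇒ p = 3/7

p=3/7, q=6/7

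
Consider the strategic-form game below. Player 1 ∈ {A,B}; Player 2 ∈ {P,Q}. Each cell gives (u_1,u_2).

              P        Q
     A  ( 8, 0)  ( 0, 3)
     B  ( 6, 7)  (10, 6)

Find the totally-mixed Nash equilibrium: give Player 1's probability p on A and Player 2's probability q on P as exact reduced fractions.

P1 indiff ⇒ q·8+(1-q)·0 = q·6+(1-q)·10 ⇒ q(2) = (1-q)(10) ⇒ q = 5/6
P2 indiff ⇒ p·0+(1-p)·7 = p·3+(1-p)·6 ⇒ p(-3) = (1-p)(-1) ⇒ p = 1/4

p=1/4, q=5/6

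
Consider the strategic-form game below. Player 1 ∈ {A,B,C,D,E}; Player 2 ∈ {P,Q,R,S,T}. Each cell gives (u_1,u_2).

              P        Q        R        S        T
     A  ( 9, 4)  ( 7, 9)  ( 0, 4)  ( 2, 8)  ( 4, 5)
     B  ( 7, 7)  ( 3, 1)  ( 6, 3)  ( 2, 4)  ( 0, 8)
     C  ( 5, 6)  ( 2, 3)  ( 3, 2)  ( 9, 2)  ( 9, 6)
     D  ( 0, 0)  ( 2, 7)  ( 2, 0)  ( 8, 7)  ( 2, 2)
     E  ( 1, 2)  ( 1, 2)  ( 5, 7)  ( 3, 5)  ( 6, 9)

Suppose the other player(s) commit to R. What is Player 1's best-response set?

u_1(A vs R) = 0
u_1(B vs R) = 6
u_1(C vs R) = 3
u_1(D vs R) = 2
u_1(E vs R) = 5
max payoff 6 at {B}

P1 best: {B}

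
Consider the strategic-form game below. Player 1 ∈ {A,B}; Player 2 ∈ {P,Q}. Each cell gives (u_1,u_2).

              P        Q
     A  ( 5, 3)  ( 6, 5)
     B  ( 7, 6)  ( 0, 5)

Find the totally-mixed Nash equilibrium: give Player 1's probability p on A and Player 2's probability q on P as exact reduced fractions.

(p,q) = (1/3, 3/4)

P1 indiff ⇒ q·5+(1-q)·6 = q·7+(1-q)·0 ⇒ q(-2) = (1-q)(-6) ⇒ q = 3/4
P2 indiff ⇒ p·3+(1-p)·6 = p·5+(1-p)·5 ⇒ p(-2) = (1-p)(-1) ⇒ p = 1/3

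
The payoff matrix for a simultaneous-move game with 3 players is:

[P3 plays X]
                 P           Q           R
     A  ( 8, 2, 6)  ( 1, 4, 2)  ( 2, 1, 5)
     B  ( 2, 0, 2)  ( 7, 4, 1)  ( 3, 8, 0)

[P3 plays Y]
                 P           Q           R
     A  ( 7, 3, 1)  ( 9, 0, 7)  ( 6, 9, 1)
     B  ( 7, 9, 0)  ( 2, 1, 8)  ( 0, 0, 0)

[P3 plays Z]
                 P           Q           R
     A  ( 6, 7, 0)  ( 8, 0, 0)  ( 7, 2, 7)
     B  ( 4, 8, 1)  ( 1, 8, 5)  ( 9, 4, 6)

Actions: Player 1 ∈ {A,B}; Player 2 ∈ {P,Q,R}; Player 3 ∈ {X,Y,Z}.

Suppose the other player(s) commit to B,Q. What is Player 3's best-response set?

P3 best: {Y}

u_3(X vs B,Q) = 1
u_3(Y vs B,Q) = 8
u_3(Z vs B,Q) = 5
max payoff 8 at {Y}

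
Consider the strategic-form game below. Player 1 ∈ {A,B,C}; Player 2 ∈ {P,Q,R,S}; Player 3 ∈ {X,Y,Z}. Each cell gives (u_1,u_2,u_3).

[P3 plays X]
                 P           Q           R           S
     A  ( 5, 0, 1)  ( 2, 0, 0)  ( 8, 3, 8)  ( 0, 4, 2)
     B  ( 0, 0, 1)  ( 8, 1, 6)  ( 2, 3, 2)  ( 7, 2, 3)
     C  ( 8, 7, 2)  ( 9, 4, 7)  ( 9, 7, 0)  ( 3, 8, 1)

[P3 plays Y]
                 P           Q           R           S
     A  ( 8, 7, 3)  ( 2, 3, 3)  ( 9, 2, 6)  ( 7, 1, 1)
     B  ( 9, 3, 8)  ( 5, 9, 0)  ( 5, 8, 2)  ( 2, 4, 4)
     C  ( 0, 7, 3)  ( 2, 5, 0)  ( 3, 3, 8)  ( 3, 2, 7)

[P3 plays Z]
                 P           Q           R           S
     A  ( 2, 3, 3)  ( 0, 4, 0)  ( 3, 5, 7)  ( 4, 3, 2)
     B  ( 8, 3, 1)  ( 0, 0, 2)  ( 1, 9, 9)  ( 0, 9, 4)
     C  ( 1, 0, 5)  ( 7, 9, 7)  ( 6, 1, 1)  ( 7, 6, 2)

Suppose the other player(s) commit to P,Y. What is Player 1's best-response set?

BR_1 = {B}

u_1(A vs P,Y) = 8
u_1(B vs P,Y) = 9
u_1(C vs P,Y) = 0
max payoff 9 at {B}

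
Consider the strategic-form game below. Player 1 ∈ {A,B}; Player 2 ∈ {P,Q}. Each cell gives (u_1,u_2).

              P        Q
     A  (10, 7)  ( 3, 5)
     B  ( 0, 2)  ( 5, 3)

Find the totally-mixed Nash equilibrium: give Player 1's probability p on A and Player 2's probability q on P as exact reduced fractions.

P1 indiff ⇒ q·10+(1-q)·3 = q·0+(1-q)·5 ⇒ q(10) = (1-q)(2) ⇒ q = 1/6
P2 indiff ⇒ p·7+(1-p)·2 = p·5+(1-p)·3 ⇒ p(2) = (1-p)(1) ⇒ p = 1/3

p=1/3, q=1/6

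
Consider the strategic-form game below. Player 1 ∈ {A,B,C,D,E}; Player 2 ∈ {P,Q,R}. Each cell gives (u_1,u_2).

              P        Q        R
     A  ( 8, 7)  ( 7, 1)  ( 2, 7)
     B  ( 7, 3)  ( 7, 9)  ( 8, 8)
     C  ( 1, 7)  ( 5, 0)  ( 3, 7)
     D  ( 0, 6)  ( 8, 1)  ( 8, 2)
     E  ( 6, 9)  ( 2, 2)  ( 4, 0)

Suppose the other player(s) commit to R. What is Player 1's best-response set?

P1 best: {B,D}

u_1(A vs R) = 2
u_1(B vs R) = 8
u_1(C vs R) = 3
u_1(D vs R) = 8
u_1(E vs R) = 4
max payoff 8 at {B,D}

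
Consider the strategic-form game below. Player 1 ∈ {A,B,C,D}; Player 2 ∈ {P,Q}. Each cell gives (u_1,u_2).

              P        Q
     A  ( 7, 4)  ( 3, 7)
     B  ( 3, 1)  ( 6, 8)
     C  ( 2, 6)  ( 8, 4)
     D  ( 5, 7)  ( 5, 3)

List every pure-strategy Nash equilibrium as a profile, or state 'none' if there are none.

(A,P): not NE [P2→Q gives 7>4]
(A,Q): not NE [P1→C gives 8>3]
(B,P): not NE [P1→A gives 7>3; P2→Q gives 8>1]
(B,Q): not NE [P1→C gives 8>6]
(C,P): not NE [P1→A gives 7>2]
(C,Q): not NE [P2→P gives 6>4]
(D,P): not NE [P1→A gives 7>5]
(D,Q): not NE [P1→C gives 8>5; P2→P gives 7>3]

No pure NE.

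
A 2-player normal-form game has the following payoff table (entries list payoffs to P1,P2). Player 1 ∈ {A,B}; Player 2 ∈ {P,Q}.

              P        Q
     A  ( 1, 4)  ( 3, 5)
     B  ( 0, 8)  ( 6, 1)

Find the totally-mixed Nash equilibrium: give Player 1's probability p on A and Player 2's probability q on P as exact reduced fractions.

p=7/8, q=3/4

P1 indiff ⇒ q·1+(1-q)·3 = q·0+(1-q)·6 ⇒ q(1) = (1-q)(3) ⇒ q = 3/4
P2 indiff ⇒ p·4+(1-p)·8 = p·5+(1-p)·1 ⇒ p(-1) = (1-p)(-7) ⇒ p = 7/8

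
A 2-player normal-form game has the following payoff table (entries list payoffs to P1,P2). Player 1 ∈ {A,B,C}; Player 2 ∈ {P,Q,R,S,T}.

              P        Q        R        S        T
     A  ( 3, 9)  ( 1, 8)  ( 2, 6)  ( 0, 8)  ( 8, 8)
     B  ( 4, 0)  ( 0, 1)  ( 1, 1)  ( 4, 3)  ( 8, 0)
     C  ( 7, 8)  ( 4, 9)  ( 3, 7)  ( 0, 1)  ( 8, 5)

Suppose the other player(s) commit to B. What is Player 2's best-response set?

BR_2 = {S}

u_2(P vs B) = 0
u_2(Q vs B) = 1
u_2(R vs B) = 1
u_2(S vs B) = 3
u_2(T vs B) = 0
max payoff 3 at {S}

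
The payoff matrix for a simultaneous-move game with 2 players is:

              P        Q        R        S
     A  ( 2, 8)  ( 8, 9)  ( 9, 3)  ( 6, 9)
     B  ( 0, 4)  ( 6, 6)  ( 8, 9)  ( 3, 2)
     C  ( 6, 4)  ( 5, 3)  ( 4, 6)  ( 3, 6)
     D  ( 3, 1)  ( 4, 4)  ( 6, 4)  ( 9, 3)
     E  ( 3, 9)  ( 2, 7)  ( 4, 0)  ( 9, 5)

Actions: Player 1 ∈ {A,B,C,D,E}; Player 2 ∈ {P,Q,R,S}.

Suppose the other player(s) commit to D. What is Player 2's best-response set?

argmax u_2 = {Q,R}

u_2(P vs D) = 1
u_2(Q vs D) = 4
u_2(R vs D) = 4
u_2(S vs D) = 3
max payoff 4 at {Q,R}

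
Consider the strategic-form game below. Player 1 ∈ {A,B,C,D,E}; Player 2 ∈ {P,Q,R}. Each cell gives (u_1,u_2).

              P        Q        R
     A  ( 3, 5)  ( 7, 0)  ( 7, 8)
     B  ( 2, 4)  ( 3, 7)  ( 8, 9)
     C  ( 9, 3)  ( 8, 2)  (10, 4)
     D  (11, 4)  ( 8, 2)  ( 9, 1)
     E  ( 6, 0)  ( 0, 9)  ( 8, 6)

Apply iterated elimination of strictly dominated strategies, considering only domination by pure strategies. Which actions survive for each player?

P1 drop A (C beats it: P:9>3 Q:8>7 R:10>7)
P1 drop B (C beats it: P:9>2 Q:8>3 R:10>8)
P1 drop E (C beats it: P:9>6 Q:8>0 R:10>8)
P2 drop Q (P beats it: C:3>2 D:4>2)
P1→{C,D} P2→{P,R}

Remaining: P1:{C,D} P2:{P,R}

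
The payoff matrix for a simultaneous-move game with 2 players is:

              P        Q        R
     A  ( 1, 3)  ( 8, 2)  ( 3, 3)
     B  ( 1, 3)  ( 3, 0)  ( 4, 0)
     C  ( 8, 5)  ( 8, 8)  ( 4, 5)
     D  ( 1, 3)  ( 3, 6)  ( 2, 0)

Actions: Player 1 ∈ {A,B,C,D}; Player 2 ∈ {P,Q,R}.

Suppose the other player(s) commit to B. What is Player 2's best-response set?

P2 best: {P}

u_2(P vs B) = 3
u_2(Q vs B) = 0
u_2(R vs B) = 0
max payoff 3 at {P}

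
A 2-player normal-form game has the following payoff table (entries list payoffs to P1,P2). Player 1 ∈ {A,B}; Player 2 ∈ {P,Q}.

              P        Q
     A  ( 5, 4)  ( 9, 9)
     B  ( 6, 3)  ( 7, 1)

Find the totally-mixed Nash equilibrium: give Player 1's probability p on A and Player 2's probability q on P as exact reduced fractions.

P1 indiff ⇒ q·5+(1-q)·9 = q·6+(1-q)·7 ⇒ q(-1) = (1-q)(-2) ⇒ q = 2/3
P2 indiff ⇒ p·4+(1-p)·3 = p·9+(1-p)·1 ⇒ p(-5) = (1-p)(-2) ⇒ p = 2/7

(p,q) = (2/7, 2/3)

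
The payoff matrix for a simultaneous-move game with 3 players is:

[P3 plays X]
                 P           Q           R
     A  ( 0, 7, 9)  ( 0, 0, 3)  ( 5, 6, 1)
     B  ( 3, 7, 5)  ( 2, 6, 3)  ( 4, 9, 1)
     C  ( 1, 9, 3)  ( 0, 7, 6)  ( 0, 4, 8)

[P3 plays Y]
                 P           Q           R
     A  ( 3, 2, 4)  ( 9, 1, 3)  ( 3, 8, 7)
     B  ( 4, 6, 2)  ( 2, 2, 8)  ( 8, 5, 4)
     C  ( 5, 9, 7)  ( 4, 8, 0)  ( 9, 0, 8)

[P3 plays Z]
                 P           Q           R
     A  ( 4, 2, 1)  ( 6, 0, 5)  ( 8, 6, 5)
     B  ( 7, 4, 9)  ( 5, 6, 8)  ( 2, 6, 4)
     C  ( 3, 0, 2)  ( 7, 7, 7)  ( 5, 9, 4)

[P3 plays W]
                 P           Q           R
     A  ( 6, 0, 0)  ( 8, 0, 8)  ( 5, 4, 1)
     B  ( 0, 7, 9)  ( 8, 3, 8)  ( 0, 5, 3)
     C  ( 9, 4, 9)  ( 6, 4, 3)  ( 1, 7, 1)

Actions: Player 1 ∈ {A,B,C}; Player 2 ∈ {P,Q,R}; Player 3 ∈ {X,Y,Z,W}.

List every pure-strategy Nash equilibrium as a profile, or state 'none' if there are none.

(A,P,X): not NE [P1→B gives 3>0]
(A,P,Y): not NE [P1→C gives 5>3; P2→R gives 8>2; P3→X gives 9>4]
(A,P,Z): not NE [P1→B gives 7>4; P2→R gives 6>2; P3→X gives 9>1]
(A,P,W): not NE [P1→C gives 9>6; P2→R gives 4>0; P3→X gives 9>0]
(A,Q,X): not NE [P1→B gives 2>0; P2→P gives 7>0; P3→W gives 8>3]
(A,Q,Y): not NE [P2→R gives 8>1; P3→W gives 8>3]
(A,Q,Z): not NE [P1→C gives 7>6; P2→R gives 6>0; P3→W gives 8>5]
(A,Q,W): not NE [P2→R gives 4>0]
(A,R,X): not NE [P2→P gives 7>6; P3→Y gives 7>1]
(A,R,Y): not NE [P1→C gives 9>3]
(A,R,Z): not NE [P3→Y gives 7>5]
(A,R,W): not NE [P3→Y gives 7>1]
(B,P,X): not NE [P2→R gives 9>7; P3→W gives 9>5]
(B,P,Y): not NE [P1→C gives 5>4; P3→W gives 9>2]
(B,P,Z): not NE [P2→R gives 6>4]
(B,P,W): not NE [P1→C gives 9>0]
(B,Q,X): not NE [P2→R gives 9>6; P3→W gives 8>3]
(B,Q,Y): not NE [P1→A gives 9>2; P2→P gives 6>2]
(B,Q,Z): not NE [P1→C gives 7>5]
(B,Q,W): not NE [P2→P gives 7>3]
(B,R,X): not NE [P1→A gives 5>4; P3→Z gives 4>1]
(B,R,Y): not NE [P1→C gives 9>8; P2→P gives 6>5]
(B,R,Z): not NE [P1→A gives 8>2]
(B,R,W): not NE [P1→A gives 5>0; P2→P gives 7>5; P3→Z gives 4>3]
(C,P,X): not NE [P1→B gives 3>1; P3→W gives 9>3]
(C,P,Y): not NE [P3→W gives 9>7]
(C,P,Z): not NE [P1→B gives 7>3; P2→R gives 9>0; P3→W gives 9>2]
(C,P,W): not NE [P2→R gives 7>4]
(C,Q,X): not NE [P1→B gives 2>0; P2→P gives 9>7; P3→Z gives 7>6]
(C,Q,Y): not NE [P1→A gives 9>4; P2→P gives 9>8; P3→Z gives 7>0]
(C,Q,Z): not NE [P2→R gives 9>7]
(C,Q,W): not NE [P1→B gives 8>6; P2→R gives 7>4; P3→Z gives 7>3]
(C,R,X): not NE [P1→A gives 5>0; P2→P gives 9>4]
(C,R,Y): not NE [P2→P gives 9>0]
(C,R,Z): not NE [P1→A gives 8>5; P3→Y gives 8>4]
(C,R,W): not NE [P1→A gives 5>1; P3→Y gives 8>1]

PSNE: ∅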